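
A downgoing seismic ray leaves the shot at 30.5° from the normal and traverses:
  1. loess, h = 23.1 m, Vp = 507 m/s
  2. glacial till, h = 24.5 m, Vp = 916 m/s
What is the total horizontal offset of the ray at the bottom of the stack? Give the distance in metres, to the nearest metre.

p = sin θ₁/V₁ = sin 30.5°/507 = 1.0011e-03 s/m is conserved through the stack.
Layer 1: θ = 30.50°; offset = 23.1·tan 30.50° = 13.607 m.
Layer 2: sin θ = p·916 = 0.9170 → θ = 66.49°; offset = 24.5·tan 66.49° = 56.312 m.
Total horizontal offset = 69.919 m.

70 m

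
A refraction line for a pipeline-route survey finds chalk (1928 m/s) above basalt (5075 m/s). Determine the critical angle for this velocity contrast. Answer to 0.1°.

Critical incidence: sin θ_c = V₁/V₂ = 1928/5075 = 0.3799.
θ_c = arcsin 0.3799 = 22.33°.

22.3°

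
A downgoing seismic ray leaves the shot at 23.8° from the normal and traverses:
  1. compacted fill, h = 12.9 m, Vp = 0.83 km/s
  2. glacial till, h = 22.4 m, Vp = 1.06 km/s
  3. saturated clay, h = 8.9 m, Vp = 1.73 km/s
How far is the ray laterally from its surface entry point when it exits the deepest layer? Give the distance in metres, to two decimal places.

33.00 m

Apply Snell's law at each interface; in layer i the horizontal offset is hᵢ·tan θᵢ.
Layer 1: θ = 23.80°; offset = 12.9·tan 23.80° = 5.6896 m.
Layer 2: sin θ = 1.06·sin 23.8°/0.83 = 0.5154, θ = 31.02°; offset = 22.4·tan 31.02° = 13.4711 m.
Layer 3: sin θ = 1.73·sin 23.8°/0.83 = 0.8411, θ = 57.26°; offset = 8.9·tan 57.26° = 13.8414 m.
Total horizontal offset = 33.0021 m.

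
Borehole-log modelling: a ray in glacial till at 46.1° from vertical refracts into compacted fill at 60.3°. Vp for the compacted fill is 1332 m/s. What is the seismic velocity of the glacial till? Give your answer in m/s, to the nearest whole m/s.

Snell's law: sin 46.1°/V₁ = sin 60.3°/V₂.
V₁ = V₂·sin 46.1°/sin 60.3° = 1332 × 0.8295 = 1104.93 m/s.

1105 m/s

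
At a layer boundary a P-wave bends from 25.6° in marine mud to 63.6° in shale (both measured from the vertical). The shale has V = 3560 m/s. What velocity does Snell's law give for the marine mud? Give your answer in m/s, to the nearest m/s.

1717 m/s

Snell's law: sin 25.6°/V₁ = sin 63.6°/V₂.
V₁ = V₂·sin 25.6°/sin 63.6° = 3560 × 0.4824 = 1717.32 m/s.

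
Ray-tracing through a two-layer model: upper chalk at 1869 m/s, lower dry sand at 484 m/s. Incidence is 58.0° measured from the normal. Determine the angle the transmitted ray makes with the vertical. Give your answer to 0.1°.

Snell's law: sin θ₂ = (V₂/V₁)·sin θ₁ = (484/1869)·sin 58.0° = 0.2196.
θ₂ = sin⁻¹(0.2196) = 12.69° (from vertical).

12.7°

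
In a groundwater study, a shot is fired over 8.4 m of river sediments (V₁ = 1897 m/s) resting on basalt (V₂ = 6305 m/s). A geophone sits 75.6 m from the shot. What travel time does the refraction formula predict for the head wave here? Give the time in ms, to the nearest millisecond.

20 ms

θ_c = arcsin(V₁/V₂) = arcsin(1897/6305) = 17.51°, cos θ_c = 0.9537.
Intercept time tᵢ = 2h cos θ_c / V₁ = 2·8.4·0.9537/1897 = 0.00845 s.
t = x/V₂ + tᵢ = 75.6/6305 + 0.00845 = 0.02044 s.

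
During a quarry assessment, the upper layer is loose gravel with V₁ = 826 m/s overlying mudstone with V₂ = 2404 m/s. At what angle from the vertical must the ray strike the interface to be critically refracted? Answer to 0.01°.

20.10°

Critical incidence: sin θ_c = V₁/V₂ = 826/2404 = 0.3436.
θ_c = arcsin 0.3436 = 20.10°.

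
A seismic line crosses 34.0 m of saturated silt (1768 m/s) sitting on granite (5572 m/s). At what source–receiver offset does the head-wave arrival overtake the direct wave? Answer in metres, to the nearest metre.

x_cross = 2h·√((V₂+V₁)/(V₂−V₁)).
(V₂+V₁)/(V₂−V₁) = (5572+1768)/(5572−1768) = 1.9295; √ = 1.3891.
x_cross = 2·34.0·1.3891 = 94.46 m.

94 m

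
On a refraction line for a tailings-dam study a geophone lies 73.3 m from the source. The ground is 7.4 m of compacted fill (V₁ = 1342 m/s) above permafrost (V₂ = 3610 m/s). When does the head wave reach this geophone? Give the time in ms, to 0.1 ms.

t = x/V₂ + 2h·√(V₂²−V₁²)/(V₁V₂).
√(V₂²−V₁²) = √(3610²−1342²) = 3351.3 m/s; delay term = 2·7.4·3351.3/(1342·3610) = 0.01024 s.
t = 73.3/3610 + 0.01024 = 0.03054 s.

30.5 ms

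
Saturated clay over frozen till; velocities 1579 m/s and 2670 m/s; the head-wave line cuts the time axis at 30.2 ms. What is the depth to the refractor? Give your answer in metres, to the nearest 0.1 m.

h = tᵢ·V₁·V₂ / (2·√(V₂²−V₁²)).
√(V₂²−V₁²) = √(2670² − 1579²) = 2153.1 m/s.
h = 0.0302 s × 1579 × 2670 / (2 × 2153.1) = 29.57 m.

29.6 m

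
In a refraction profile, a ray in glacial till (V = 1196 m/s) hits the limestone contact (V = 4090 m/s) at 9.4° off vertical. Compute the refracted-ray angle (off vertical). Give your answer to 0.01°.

Snell's law: sin θ₂ = (V₂/V₁)·sin θ₁ = (4090/1196)·sin 9.4° = 0.5585.
θ₂ = arcsin 0.5585 = 33.95° from the normal.

33.95°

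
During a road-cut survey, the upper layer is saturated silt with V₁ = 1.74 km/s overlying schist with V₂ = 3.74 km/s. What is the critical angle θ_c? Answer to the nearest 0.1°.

Critical incidence: sin θ_c = V₁/V₂ = 1.74/3.74 = 0.4652.
θ_c = arcsin 0.4652 = 27.73°.

27.7°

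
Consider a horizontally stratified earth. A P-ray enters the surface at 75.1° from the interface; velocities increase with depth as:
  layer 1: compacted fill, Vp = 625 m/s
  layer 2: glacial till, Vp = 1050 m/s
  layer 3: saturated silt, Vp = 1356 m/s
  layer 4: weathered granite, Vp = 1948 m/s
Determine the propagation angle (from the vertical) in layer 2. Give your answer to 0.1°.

From the normal: θ₁ = 90° − 75.1° = 14.9°.
Snell's law across each interface conserves sin θ / V, so sin θ_2 = V_2·sin θ₁/V₁.
sin θ_2 = 1050 × sin 14.9° / 625 = 0.4320.
θ_2 = arcsin 0.4320 = 25.59°.

25.6°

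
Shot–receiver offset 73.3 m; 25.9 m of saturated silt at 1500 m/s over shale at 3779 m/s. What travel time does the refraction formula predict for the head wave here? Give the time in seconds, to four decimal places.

0.0511 s

θ_c = arcsin(V₁/V₂) = arcsin(1500/3779) = 23.39°, cos θ_c = 0.9178.
Intercept time tᵢ = 2h cos θ_c / V₁ = 2·25.9·0.9178/1500 = 0.03170 s.
t = x/V₂ + tᵢ = 73.3/3779 + 0.03170 = 0.05109 s.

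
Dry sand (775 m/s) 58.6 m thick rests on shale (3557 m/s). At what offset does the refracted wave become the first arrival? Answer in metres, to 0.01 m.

146.25 m

θ_c = arcsin(775/3557) = 12.58°, so cos θ_c = 0.9760 and tᵢ = 2h cos θ_c/V₁ = 0.1476 s.
At crossover x/V₁ = x/V₂ + tᵢ ⇒ x = tᵢ/(1/V₁ − 1/V₂) = 0.14759/(1.2903e-03 − 2.8114e-04) = 146.25 m.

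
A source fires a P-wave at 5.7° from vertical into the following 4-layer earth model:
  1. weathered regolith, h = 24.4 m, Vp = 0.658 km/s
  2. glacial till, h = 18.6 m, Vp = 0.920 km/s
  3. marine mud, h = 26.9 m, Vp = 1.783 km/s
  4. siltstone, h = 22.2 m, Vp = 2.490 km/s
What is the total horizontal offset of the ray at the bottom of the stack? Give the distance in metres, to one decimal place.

Apply Snell's law at each interface; in layer i the horizontal offset is hᵢ·tan θᵢ.
Layer 1: θ = 5.70°; offset = 24.4·tan 5.70° = 2.435 m.
Layer 2: sin θ = 0.920·sin 5.7°/0.658 = 0.1389, θ = 7.98°; offset = 18.6·tan 7.98° = 2.608 m.
Layer 3: sin θ = 1.783·sin 5.7°/0.658 = 0.2691, θ = 15.61°; offset = 26.9·tan 15.61° = 7.517 m.
Layer 4: sin θ = 2.490·sin 5.7°/0.658 = 0.3758, θ = 22.08°; offset = 22.2·tan 22.08° = 9.004 m.
Σ offsets = 21.564 m.

21.6 m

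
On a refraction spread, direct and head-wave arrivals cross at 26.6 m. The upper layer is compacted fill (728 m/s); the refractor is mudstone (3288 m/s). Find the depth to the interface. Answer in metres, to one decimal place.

x_cross = 2h·√((V₂+V₁)/(V₂−V₁)) → h = x_cross / (2·√((V₂+V₁)/(V₂−V₁))).
√((V₂+V₁)/(V₂−V₁)) = √((3288+728)/(3288−728)) = 1.2525.
h = 26.6 / (2·1.2525) = 10.62 m.

10.6 m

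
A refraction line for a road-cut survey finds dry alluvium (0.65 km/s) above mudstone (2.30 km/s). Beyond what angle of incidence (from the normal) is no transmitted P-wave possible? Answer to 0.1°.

At critical incidence the refracted ray runs along the interface (θ₂ = 90°), so sin θ_c = V₁/V₂.
θ_c = arcsin(0.65/2.30) = arcsin 0.2826 = 16.42°.

16.4°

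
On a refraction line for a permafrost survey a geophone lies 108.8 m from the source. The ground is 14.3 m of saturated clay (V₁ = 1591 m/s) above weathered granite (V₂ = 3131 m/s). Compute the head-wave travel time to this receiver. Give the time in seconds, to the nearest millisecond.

t = x/V₂ + 2h·√(V₂²−V₁²)/(V₁V₂).
√(V₂²−V₁²) = √(3131²−1591²) = 2696.6 m/s; delay term = 2·14.3·2696.6/(1591·3131) = 0.01548 s.
t = 108.8/3131 + 0.01548 = 0.05023 s.

0.050 s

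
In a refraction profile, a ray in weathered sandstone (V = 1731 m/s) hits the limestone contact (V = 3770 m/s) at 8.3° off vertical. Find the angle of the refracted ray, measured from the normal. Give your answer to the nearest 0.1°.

Snell's law: sin θ₂ = (V₂/V₁)·sin θ₁ = (3770/1731)·sin 8.3° = 0.3144.
θ₂ = sin⁻¹(0.3144) = 18.32° (from vertical).

18.3°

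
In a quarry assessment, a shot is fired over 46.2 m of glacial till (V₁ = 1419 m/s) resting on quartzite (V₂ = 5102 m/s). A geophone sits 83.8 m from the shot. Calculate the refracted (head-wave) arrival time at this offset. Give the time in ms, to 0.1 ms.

79.0 ms

t = x/V₂ + 2h·√(V₂²−V₁²)/(V₁V₂).
√(V₂²−V₁²) = √(5102²−1419²) = 4900.7 m/s; delay term = 2·46.2·4900.7/(1419·5102) = 0.06255 s.
t = 83.8/5102 + 0.06255 = 0.07897 s.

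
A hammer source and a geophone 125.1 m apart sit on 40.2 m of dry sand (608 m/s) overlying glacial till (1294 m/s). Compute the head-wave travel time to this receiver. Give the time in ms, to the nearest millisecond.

θ_c = arcsin(V₁/V₂) = arcsin(608/1294) = 28.03°, cos θ_c = 0.8827.
Intercept time tᵢ = 2h cos θ_c / V₁ = 2·40.2·0.8827/608 = 0.11673 s.
t = x/V₂ + tᵢ = 125.1/1294 + 0.11673 = 0.21341 s.

213 ms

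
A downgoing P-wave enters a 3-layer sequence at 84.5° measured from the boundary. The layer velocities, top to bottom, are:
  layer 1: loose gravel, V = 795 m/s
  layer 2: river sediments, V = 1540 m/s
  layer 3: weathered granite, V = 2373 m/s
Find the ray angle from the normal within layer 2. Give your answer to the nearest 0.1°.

From the normal: θ₁ = 90° − 84.5° = 5.5°.
Snell's law across each interface conserves sin θ / V, so sin θ_2 = V_2·sin θ₁/V₁.
sin θ_2 = 1540 × sin 5.5° / 795 = 0.1857.
θ_2 = 10.70° from the vertical.

10.7°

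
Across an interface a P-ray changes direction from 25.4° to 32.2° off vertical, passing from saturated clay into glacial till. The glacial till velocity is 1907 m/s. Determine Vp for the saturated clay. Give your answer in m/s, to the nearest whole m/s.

sin 25.4° = 0.4289; sin 32.2° = 0.5329.
V₁ = V₂·(sin θ₁/sin θ₂) = 1907·(0.4289/0.5329) = 1535.03 m/s.

1535 m/s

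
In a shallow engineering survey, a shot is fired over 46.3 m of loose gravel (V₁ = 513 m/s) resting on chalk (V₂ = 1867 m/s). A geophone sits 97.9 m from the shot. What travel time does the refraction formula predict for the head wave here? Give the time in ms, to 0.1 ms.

θ_c = arcsin(V₁/V₂) = arcsin(513/1867) = 15.95°, cos θ_c = 0.9615.
Intercept time tᵢ = 2h cos θ_c / V₁ = 2·46.3·0.9615/513 = 0.17356 s.
t = x/V₂ + tᵢ = 97.9/1867 + 0.17356 = 0.22600 s.

226.0 ms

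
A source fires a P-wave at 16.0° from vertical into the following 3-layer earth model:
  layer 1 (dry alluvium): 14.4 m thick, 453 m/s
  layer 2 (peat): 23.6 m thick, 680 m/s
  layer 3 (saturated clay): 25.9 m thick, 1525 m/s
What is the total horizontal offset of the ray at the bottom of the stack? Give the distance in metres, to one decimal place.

p = sin θ₁/V₁ = sin 16.0°/453 = 6.0847e-04 s/m is conserved through the stack.
Layer 1: θ = 16.00°; offset = 14.4·tan 16.00° = 4.129 m.
Layer 2: sin θ = p·680 = 0.4138 → θ = 24.44°; offset = 23.6·tan 24.44° = 10.726 m.
Layer 3: sin θ = p·1525 = 0.9279 → θ = 68.11°; offset = 25.9·tan 68.11° = 64.469 m.
Summing the layer offsets gives 79.324 m.

79.3 m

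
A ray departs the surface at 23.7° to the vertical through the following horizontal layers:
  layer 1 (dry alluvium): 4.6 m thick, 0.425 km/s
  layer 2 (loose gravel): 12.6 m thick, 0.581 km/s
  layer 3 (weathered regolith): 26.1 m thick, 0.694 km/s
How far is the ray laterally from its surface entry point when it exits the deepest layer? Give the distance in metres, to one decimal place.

Apply Snell's law at each interface; in layer i the horizontal offset is hᵢ·tan θᵢ.
Layer 1: θ = 23.70°; offset = 4.6·tan 23.70° = 2.019 m.
Layer 2: sin θ = 0.581·sin 23.7°/0.425 = 0.5495, θ = 33.33°; offset = 12.6·tan 33.33° = 8.287 m.
Layer 3: sin θ = 0.694·sin 23.7°/0.425 = 0.6564, θ = 41.02°; offset = 26.1·tan 41.02° = 22.706 m.
Summing the layer offsets gives 33.012 m.

33.0 m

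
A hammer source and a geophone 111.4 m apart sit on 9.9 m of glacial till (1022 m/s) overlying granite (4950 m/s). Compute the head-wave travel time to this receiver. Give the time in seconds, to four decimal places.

θ_c = arcsin(V₁/V₂) = arcsin(1022/4950) = 11.92°, cos θ_c = 0.9785.
Intercept time tᵢ = 2h cos θ_c / V₁ = 2·9.9·0.9785/1022 = 0.01896 s.
t = x/V₂ + tᵢ = 111.4/4950 + 0.01896 = 0.04146 s.

0.0415 s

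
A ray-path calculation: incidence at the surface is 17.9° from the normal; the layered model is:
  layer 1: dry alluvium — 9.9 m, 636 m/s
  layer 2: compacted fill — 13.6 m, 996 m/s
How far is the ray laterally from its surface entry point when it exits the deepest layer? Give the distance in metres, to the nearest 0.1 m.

10.7 m

Apply Snell's law at each interface; in layer i the horizontal offset is hᵢ·tan θᵢ.
Layer 1: θ = 17.90°; offset = 9.9·tan 17.90° = 3.198 m.
Layer 2: sin θ = 996·sin 17.9°/636 = 0.4813, θ = 28.77°; offset = 13.6·tan 28.77° = 7.468 m.
Summing the layer offsets gives 10.666 m.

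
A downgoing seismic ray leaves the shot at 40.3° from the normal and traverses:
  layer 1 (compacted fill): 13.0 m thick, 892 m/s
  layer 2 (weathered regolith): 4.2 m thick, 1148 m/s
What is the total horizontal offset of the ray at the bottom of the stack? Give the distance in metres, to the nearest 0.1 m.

Apply Snell's law at each interface; in layer i the horizontal offset is hᵢ·tan θᵢ.
Layer 1: θ = 40.30°; offset = 13.0·tan 40.30° = 11.025 m.
Layer 2: sin θ = 1148·sin 40.3°/892 = 0.8324, θ = 56.35°; offset = 4.2·tan 56.35° = 6.309 m.
Total horizontal offset = 17.334 m.

17.3 m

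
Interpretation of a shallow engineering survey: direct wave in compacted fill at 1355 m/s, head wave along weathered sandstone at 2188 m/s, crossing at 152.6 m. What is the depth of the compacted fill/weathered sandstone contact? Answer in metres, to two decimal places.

37.00 m

h = (x_cross/2)·√((V₂−V₁)/(V₂+V₁)).
(V₂−V₁)/(V₂+V₁) = (2188−1355)/(2188+1355) = 0.2351; √ = 0.4849.
h = (152.6/2)·0.4849 = 37.00 m.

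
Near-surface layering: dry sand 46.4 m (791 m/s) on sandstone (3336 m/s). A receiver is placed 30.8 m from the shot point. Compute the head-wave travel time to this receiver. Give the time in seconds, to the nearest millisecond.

0.123 s

t = x/V₂ + 2h·√(V₂²−V₁²)/(V₁V₂).
√(V₂²−V₁²) = √(3336²−791²) = 3240.9 m/s; delay term = 2·46.4·3240.9/(791·3336) = 0.11397 s.
t = 30.8/3336 + 0.11397 = 0.12321 s.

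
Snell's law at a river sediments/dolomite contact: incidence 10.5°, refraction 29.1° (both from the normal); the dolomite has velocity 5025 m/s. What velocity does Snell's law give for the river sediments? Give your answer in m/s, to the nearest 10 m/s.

1880 m/s

sin 10.5° = 0.1822; sin 29.1° = 0.4863.
V₁ = V₂·(sin θ₁/sin θ₂) = 5025·(0.1822/0.4863) = 1882.93 m/s.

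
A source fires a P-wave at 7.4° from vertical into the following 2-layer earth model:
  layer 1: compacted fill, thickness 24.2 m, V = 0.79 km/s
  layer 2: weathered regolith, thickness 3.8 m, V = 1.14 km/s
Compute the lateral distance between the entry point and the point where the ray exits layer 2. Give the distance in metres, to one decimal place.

3.9 m

Apply Snell's law at each interface; in layer i the horizontal offset is hᵢ·tan θᵢ.
Layer 1: θ = 7.40°; offset = 24.2·tan 7.40° = 3.143 m.
Layer 2: sin θ = 1.14·sin 7.4°/0.79 = 0.1859, θ = 10.71°; offset = 3.8·tan 10.71° = 0.719 m.
Σ offsets = 3.862 m.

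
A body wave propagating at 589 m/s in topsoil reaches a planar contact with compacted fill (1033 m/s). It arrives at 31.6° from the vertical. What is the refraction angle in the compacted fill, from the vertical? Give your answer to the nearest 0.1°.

Snell's law: sin θ₂ = (V₂/V₁)·sin θ₁ = (1033/589)·sin 31.6° = 0.9190.
θ₂ = arcsin 0.9190 = 66.78° from the normal.

66.8°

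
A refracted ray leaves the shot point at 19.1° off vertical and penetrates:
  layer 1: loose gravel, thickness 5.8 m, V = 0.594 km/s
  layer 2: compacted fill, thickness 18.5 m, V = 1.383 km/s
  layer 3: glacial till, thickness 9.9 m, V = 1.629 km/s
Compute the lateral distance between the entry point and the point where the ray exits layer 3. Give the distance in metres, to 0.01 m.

Apply Snell's law at each interface; in layer i the horizontal offset is hᵢ·tan θᵢ.
Layer 1: θ = 19.10°; offset = 5.8·tan 19.10° = 2.0084 m.
Layer 2: sin θ = 1.383·sin 19.1°/0.594 = 0.7619, θ = 49.63°; offset = 18.5·tan 49.63° = 21.7590 m.
Layer 3: sin θ = 1.629·sin 19.1°/0.594 = 0.8974, θ = 63.81°; offset = 9.9·tan 63.81° = 20.1323 m.
Σ offsets = 43.8998 m.

43.90 m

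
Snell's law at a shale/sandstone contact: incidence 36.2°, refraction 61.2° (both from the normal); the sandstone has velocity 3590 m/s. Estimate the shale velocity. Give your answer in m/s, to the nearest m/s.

2420 m/s

Snell's law: sin 36.2°/V₁ = sin 61.2°/V₂.
V₁ = V₂·sin 36.2°/sin 61.2° = 3590 × 0.6740 = 2419.56 m/s.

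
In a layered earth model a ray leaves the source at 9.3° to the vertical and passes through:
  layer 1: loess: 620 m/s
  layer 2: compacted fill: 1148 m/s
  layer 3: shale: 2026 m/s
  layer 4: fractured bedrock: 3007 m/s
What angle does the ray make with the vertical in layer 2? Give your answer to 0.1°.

Ray parameter p = sin 9.3° / 620 = 2.6065e-04 s/m.
sin θ_2 = p·V_2 = 2.6065e-04 × 1148 = 0.2992.
θ_2 = 17.41° from the vertical.

17.4°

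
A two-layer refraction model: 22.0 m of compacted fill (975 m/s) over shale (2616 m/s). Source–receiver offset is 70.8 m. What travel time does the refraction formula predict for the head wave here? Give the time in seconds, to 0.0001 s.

θ_c = arcsin(V₁/V₂) = arcsin(975/2616) = 21.88°, cos θ_c = 0.9279.
Intercept time tᵢ = 2h cos θ_c / V₁ = 2·22.0·0.9279/975 = 0.04188 s.
t = x/V₂ + tᵢ = 70.8/2616 + 0.04188 = 0.06894 s.

0.0689 s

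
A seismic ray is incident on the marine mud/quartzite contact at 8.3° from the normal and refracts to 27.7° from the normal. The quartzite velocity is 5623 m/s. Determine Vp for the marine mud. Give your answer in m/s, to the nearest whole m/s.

sin 8.3° = 0.1444; sin 27.7° = 0.4648.
V₁ = V₂·(sin θ₁/sin θ₂) = 5623·(0.1444/0.4648) = 1746.22 m/s.

1746 m/s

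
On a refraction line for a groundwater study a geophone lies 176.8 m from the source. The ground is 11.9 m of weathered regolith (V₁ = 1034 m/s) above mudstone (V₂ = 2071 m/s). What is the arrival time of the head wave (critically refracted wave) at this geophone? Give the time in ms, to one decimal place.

θ_c = arcsin(V₁/V₂) = arcsin(1034/2071) = 29.95°, cos θ_c = 0.8664.
Intercept time tᵢ = 2h cos θ_c / V₁ = 2·11.9·0.8664/1034 = 0.01994 s.
t = x/V₂ + tᵢ = 176.8/2071 + 0.01994 = 0.10531 s.

105.3 ms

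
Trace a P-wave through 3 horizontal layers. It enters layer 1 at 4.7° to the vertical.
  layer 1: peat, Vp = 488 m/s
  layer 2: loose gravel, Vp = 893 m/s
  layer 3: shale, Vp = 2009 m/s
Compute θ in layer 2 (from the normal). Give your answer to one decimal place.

8.6°

Snell's law across each interface conserves sin θ / V, so sin θ_2 = V_2·sin θ₁/V₁.
sin θ_2 = 893 × sin 4.7° / 488 = 0.1499.
θ_2 = arcsin 0.1499 = 8.62°.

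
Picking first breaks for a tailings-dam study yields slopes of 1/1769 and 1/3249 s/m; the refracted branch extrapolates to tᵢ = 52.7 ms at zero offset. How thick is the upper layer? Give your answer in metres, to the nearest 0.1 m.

55.6 m

θ_c = arcsin(1769/3249) = 32.99°; cos θ_c = 0.8388.
tᵢ = 2h cos θ_c/V₁ ⇒ h = tᵢ·V₁/(2 cos θ_c) = 0.0527·1769/(2·0.8388) = 55.57 m.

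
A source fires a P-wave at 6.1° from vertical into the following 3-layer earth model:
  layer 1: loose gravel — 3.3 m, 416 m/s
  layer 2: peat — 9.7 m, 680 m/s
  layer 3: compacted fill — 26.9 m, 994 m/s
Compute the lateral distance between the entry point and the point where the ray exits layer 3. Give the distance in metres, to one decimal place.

9.1 m

p = sin θ₁/V₁ = sin 6.1°/416 = 2.5544e-04 s/m is conserved through the stack.
Layer 1: θ = 6.10°; offset = 3.3·tan 6.10° = 0.353 m.
Layer 2: sin θ = p·680 = 0.1737 → θ = 10.00°; offset = 9.7·tan 10.00° = 1.711 m.
Layer 3: sin θ = p·994 = 0.2539 → θ = 14.71°; offset = 26.9·tan 14.71° = 7.062 m.
Summing the layer offsets gives 9.125 m.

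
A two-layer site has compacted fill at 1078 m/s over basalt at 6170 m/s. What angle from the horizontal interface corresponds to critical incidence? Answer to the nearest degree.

At critical incidence the refracted ray runs along the interface (θ₂ = 90°), so sin θ_c = V₁/V₂.
θ_c = arcsin(1078/6170) = arcsin 0.1747 = 10.06°.
Measured from the interface: 90° − 10.06° = 79.94°.

80°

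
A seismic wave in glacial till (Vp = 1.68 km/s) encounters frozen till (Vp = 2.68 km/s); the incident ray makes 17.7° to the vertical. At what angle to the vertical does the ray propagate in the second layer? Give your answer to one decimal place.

29.0°

sin θ₁/V₁ = sin θ₂/V₂ ⇒ sin θ₂ = 2.68·sin 17.7°/1.68 = 2.68·0.3040/1.68 = 0.4850.
θ₂ = sin⁻¹(0.4850) = 29.01° (from vertical).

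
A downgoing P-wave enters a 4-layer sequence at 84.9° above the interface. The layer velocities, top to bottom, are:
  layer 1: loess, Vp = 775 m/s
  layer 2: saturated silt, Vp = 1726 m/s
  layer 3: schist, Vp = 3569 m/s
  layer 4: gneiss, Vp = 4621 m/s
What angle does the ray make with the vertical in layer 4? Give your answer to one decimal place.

From the normal: θ₁ = 90° − 84.9° = 5.1°.
Ray parameter p = sin 5.1° / 775 = 1.1470e-04 s/m.
sin θ_4 = p·V_4 = 1.1470e-04 × 4621 = 0.5300.
θ_4 = 32.01° from the vertical.

32.0°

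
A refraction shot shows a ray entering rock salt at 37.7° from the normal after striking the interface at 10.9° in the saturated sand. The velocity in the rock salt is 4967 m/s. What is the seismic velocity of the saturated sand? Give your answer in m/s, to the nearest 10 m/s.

1540 m/s

Snell's law: sin 10.9°/V₁ = sin 37.7°/V₂.
V₁ = V₂·sin 10.9°/sin 37.7° = 4967 × 0.3092 = 1535.89 m/s.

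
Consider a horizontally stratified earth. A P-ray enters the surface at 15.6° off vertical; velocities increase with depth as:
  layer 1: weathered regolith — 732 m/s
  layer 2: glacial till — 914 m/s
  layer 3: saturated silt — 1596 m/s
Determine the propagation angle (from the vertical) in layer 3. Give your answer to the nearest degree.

Ray parameter p = sin 15.6° / 732 = 3.6738e-04 s/m.
sin θ_3 = p·V_3 = 3.6738e-04 × 1596 = 0.5863.
θ_3 = arcsin 0.5863 = 35.90°.

36°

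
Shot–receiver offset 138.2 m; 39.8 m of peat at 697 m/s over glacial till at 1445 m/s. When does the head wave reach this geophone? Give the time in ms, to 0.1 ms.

195.7 ms

θ_c = arcsin(V₁/V₂) = arcsin(697/1445) = 28.84°, cos θ_c = 0.8760.
Intercept time tᵢ = 2h cos θ_c / V₁ = 2·39.8·0.8760/697 = 0.10004 s.
t = x/V₂ + tᵢ = 138.2/1445 + 0.10004 = 0.19568 s.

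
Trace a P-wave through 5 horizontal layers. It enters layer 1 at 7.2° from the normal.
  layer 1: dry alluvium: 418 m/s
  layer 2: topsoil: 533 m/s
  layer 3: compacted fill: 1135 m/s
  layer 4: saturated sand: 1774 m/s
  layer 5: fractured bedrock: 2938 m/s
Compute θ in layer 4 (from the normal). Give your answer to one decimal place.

Ray parameter p = sin 7.2° / 418 = 2.9984e-04 s/m.
sin θ_4 = p·V_4 = 2.9984e-04 × 1774 = 0.5319.
θ_4 = arcsin 0.5319 = 32.14°.

32.1°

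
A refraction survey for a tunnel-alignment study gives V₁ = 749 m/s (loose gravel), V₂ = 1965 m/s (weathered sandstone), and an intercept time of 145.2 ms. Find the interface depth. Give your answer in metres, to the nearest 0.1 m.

58.8 m

θ_c = arcsin(749/1965) = 22.41°; cos θ_c = 0.9245.
tᵢ = 2h cos θ_c/V₁ ⇒ h = tᵢ·V₁/(2 cos θ_c) = 0.1452·749/(2·0.9245) = 58.82 m.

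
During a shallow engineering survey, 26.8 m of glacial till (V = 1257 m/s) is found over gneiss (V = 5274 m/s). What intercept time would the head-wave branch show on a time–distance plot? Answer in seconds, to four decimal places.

0.0414 s

θ_c = arcsin(V₁/V₂) = arcsin(1257/5274) = 13.79°; cos θ_c = 0.9712.
tᵢ = 2h·cos θ_c / V₁ = 2·26.8·0.9712 / 1257 = 0.04141 s.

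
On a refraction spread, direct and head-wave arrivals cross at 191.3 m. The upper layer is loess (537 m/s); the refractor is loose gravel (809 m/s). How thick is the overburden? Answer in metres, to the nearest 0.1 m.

h = (x_cross/2)·√((V₂−V₁)/(V₂+V₁)).
(V₂−V₁)/(V₂+V₁) = (809−537)/(809+537) = 0.2021; √ = 0.4495.
h = (191.3/2)·0.4495 = 43.00 m.

43.0 m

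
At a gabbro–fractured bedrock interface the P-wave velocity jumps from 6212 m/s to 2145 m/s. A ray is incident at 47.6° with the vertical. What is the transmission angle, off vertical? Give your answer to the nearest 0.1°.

sin θ₁/V₁ = sin θ₂/V₂ ⇒ sin θ₂ = 2145·sin 47.6°/6212 = 2145·0.7385/6212 = 0.2550.
θ₂ = sin⁻¹(0.2550) = 14.77° (from vertical).

14.8°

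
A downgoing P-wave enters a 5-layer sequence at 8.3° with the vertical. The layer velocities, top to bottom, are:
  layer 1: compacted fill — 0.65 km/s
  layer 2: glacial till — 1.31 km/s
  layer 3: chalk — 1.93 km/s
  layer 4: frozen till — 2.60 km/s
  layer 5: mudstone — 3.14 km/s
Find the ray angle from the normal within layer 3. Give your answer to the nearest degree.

Ray parameter p = sin 8.3° / 0.65 = 2.2209e-01 s/km.
sin θ_3 = p·V_3 = 2.2209e-01 × 1.93 = 0.4286.
θ_3 = arcsin 0.4286 = 25.38°.

25°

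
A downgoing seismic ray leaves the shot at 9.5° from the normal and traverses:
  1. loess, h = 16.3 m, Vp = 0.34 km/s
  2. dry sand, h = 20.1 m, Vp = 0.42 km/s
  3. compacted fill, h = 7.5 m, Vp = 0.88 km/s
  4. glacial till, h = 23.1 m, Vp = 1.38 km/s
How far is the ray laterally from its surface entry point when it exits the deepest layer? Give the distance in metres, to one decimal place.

Ray parameter p = sin 9.5° / 0.34 km/s = 4.8543e-01 s/km.
Layer 1: θ = 9.50°; offset = 16.3·tan 9.50° = 2.728 m.
Layer 2: sin θ = p·0.42 = 0.2039 → θ = 11.76°; offset = 20.1·tan 11.76° = 4.186 m.
Layer 3: sin θ = p·0.88 = 0.4272 → θ = 25.29°; offset = 7.5·tan 25.29° = 3.543 m.
Layer 4: sin θ = p·1.38 = 0.6699 → θ = 42.06°; offset = 23.1·tan 42.06° = 20.843 m.
Σ offsets = 31.300 m.

31.3 m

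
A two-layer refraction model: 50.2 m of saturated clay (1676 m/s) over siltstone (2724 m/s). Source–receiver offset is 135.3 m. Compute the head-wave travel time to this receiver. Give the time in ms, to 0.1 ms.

96.9 ms

θ_c = arcsin(V₁/V₂) = arcsin(1676/2724) = 37.97°, cos θ_c = 0.7883.
Intercept time tᵢ = 2h cos θ_c / V₁ = 2·50.2·0.7883/1676 = 0.04722 s.
t = x/V₂ + tᵢ = 135.3/2724 + 0.04722 = 0.09689 s.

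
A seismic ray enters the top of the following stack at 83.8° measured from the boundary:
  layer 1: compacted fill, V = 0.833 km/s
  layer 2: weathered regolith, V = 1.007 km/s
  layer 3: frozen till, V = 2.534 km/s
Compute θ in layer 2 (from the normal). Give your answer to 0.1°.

From the normal: θ₁ = 90° − 83.8° = 6.2°.
Ray parameter p = sin 6.2° / 0.833 = 1.2965e-01 s/km.
sin θ_2 = p·V_2 = 1.2965e-01 × 1.007 = 0.1306.
θ_2 = 7.50° from the vertical.

7.5°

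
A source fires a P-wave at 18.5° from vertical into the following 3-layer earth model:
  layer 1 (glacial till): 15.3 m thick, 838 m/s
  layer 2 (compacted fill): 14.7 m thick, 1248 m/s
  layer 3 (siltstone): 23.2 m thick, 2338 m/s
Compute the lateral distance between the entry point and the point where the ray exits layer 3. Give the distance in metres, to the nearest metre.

Apply Snell's law at each interface; in layer i the horizontal offset is hᵢ·tan θᵢ.
Layer 1: θ = 18.50°; offset = 15.3·tan 18.50° = 5.119 m.
Layer 2: sin θ = 1248·sin 18.5°/838 = 0.4725, θ = 28.20°; offset = 14.7·tan 28.20° = 7.882 m.
Layer 3: sin θ = 2338·sin 18.5°/838 = 0.8853, θ = 62.29°; offset = 23.2·tan 62.29° = 44.162 m.
Summing the layer offsets gives 57.163 m.

57 m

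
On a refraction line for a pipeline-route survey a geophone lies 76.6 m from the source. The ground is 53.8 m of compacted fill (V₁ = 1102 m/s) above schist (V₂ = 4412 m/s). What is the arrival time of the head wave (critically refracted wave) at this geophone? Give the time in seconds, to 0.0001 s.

0.1119 s

t = x/V₂ + 2h·√(V₂²−V₁²)/(V₁V₂).
√(V₂²−V₁²) = √(4412²−1102²) = 4272.2 m/s; delay term = 2·53.8·4272.2/(1102·4412) = 0.09455 s.
t = 76.6/4412 + 0.09455 = 0.11191 s.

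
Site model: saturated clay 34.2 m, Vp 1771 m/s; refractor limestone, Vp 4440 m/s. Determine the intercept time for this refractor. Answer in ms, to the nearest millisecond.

θ_c = arcsin(V₁/V₂) = arcsin(1771/4440) = 23.51°; cos θ_c = 0.9170.
tᵢ = 2h·cos θ_c / V₁ = 2·34.2·0.9170 / 1771 = 0.03542 s.

35 ms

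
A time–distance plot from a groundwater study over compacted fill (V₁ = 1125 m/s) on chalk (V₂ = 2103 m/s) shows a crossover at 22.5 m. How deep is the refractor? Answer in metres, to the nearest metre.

6 m

h = (x_cross/2)·√((V₂−V₁)/(V₂+V₁)).
(V₂−V₁)/(V₂+V₁) = (2103−1125)/(2103+1125) = 0.3030; √ = 0.5504.
h = (22.5/2)·0.5504 = 6.19 m.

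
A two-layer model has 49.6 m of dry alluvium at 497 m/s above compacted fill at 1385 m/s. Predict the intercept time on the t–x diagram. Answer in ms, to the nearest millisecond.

186 ms

θ_c = arcsin(V₁/V₂) = arcsin(497/1385) = 21.03°; cos θ_c = 0.9334.
tᵢ = 2h·cos θ_c / V₁ = 2·49.6·0.9334 / 497 = 0.18630 s.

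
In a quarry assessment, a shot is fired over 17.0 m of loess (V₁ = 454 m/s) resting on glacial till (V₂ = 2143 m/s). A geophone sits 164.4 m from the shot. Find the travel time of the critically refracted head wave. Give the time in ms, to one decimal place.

t = x/V₂ + 2h·√(V₂²−V₁²)/(V₁V₂).
√(V₂²−V₁²) = √(2143²−454²) = 2094.4 m/s; delay term = 2·17.0·2094.4/(454·2143) = 0.07319 s.
t = 164.4/2143 + 0.07319 = 0.14990 s.

149.9 ms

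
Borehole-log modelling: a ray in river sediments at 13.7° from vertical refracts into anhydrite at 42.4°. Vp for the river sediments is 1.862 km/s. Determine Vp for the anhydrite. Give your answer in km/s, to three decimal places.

sin 13.7° = 0.2368; sin 42.4° = 0.6743.
V₂ = V₁·(sin θ₂/sin θ₁) = 1.862·(0.6743/0.2368) = 5.301 km/s.

5.301 km/s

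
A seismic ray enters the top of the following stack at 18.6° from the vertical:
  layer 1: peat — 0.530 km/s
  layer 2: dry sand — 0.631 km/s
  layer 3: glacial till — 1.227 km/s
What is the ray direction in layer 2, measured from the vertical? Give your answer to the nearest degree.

Ray parameter p = sin 18.6° / 0.530 = 6.0181e-01 s/km.
sin θ_2 = p·V_2 = 6.0181e-01 × 0.631 = 0.3797.
θ_2 = 22.32° from the vertical.

22°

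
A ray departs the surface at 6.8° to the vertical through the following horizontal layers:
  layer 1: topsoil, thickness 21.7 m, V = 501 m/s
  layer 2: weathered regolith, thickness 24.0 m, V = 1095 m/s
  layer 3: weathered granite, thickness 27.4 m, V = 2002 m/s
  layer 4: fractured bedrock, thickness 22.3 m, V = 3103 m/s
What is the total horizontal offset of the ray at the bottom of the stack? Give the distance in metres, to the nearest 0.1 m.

Apply Snell's law at each interface; in layer i the horizontal offset is hᵢ·tan θᵢ.
Layer 1: θ = 6.80°; offset = 21.7·tan 6.80° = 2.588 m.
Layer 2: sin θ = 1095·sin 6.8°/501 = 0.2588, θ = 15.00°; offset = 24.0·tan 15.00° = 6.430 m.
Layer 3: sin θ = 2002·sin 6.8°/501 = 0.4731, θ = 28.24°; offset = 27.4·tan 28.24° = 14.715 m.
Layer 4: sin θ = 3103·sin 6.8°/501 = 0.7333, θ = 47.17°; offset = 22.3·tan 47.17° = 24.055 m.
Summing the layer offsets gives 47.788 m.

47.8 m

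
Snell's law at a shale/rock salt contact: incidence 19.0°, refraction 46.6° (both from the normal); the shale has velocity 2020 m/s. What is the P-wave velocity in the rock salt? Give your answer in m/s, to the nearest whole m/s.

4508 m/s

Snell's law: sin 19.0°/V₁ = sin 46.6°/V₂.
V₂ = V₁·sin 46.6°/sin 19.0° = 2020 × 2.2317 = 4508.06 m/s.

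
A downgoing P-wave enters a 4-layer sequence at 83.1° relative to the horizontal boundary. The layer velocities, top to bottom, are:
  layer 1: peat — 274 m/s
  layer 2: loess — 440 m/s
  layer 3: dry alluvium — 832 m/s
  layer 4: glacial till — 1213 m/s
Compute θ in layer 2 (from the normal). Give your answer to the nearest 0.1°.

11.1°

From the normal: θ₁ = 90° − 83.1° = 6.9°.
Snell's law across each interface conserves sin θ / V, so sin θ_2 = V_2·sin θ₁/V₁.
sin θ_2 = 440 × sin 6.9° / 274 = 0.1929.
θ_2 = 11.12° from the vertical.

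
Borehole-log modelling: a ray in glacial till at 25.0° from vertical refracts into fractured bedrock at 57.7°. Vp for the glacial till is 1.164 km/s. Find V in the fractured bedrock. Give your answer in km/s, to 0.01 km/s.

sin 25.0° = 0.4226; sin 57.7° = 0.8453.
V₂ = V₁·(sin θ₂/sin θ₁) = 1.164·(0.8453/0.4226) = 2.33 km/s.

2.33 km/s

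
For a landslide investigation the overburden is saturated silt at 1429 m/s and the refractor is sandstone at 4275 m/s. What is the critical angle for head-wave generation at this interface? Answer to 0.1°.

Critical incidence: sin θ_c = V₁/V₂ = 1429/4275 = 0.3343.
θ_c = arcsin 0.3343 = 19.53°.

19.5°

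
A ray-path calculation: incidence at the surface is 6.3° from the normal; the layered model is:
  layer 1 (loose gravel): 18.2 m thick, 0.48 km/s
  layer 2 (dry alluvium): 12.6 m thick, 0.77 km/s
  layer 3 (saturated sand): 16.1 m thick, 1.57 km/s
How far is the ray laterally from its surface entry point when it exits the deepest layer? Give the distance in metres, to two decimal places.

10.45 m

p = sin θ₁/V₁ = sin 6.3°/0.48 = 2.2861e-01 s/km is conserved through the stack.
Layer 1: θ = 6.30°; offset = 18.2·tan 6.30° = 2.0093 m.
Layer 2: sin θ = p·0.77 = 0.1760 → θ = 10.14°; offset = 12.6·tan 10.14° = 2.2532 m.
Layer 3: sin θ = p·1.57 = 0.3589 → θ = 21.03°; offset = 16.1·tan 21.03° = 6.1912 m.
Σ offsets = 10.4537 m.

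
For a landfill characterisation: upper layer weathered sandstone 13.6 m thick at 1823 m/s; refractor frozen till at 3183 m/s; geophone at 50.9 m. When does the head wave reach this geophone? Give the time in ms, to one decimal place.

t = x/V₂ + 2h·√(V₂²−V₁²)/(V₁V₂).
√(V₂²−V₁²) = √(3183²−1823²) = 2609.2 m/s; delay term = 2·13.6·2609.2/(1823·3183) = 0.01223 s.
t = 50.9/3183 + 0.01223 = 0.02822 s.

28.2 ms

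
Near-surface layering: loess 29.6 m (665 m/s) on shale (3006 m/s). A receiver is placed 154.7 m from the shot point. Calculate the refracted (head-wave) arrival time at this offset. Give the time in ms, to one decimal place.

t = x/V₂ + 2h·√(V₂²−V₁²)/(V₁V₂).
√(V₂²−V₁²) = √(3006²−665²) = 2931.5 m/s; delay term = 2·29.6·2931.5/(665·3006) = 0.08682 s.
t = 154.7/3006 + 0.08682 = 0.13828 s.

138.3 ms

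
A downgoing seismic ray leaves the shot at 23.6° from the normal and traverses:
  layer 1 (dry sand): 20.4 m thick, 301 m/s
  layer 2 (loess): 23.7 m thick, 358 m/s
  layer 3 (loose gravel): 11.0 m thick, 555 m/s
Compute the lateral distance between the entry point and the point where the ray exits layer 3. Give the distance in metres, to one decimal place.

33.8 m

p = sin θ₁/V₁ = sin 23.6°/301 = 1.3301e-03 s/m is conserved through the stack.
Layer 1: θ = 23.60°; offset = 20.4·tan 23.60° = 8.913 m.
Layer 2: sin θ = p·358 = 0.4762 → θ = 28.44°; offset = 23.7·tan 28.44° = 12.833 m.
Layer 3: sin θ = p·555 = 0.7382 → θ = 47.58°; offset = 11.0·tan 47.58° = 12.037 m.
Summing the layer offsets gives 33.783 m.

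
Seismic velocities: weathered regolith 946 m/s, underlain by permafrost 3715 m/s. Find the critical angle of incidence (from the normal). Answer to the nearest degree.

15°

At critical incidence the refracted ray runs along the interface (θ₂ = 90°), so sin θ_c = V₁/V₂.
θ_c = arcsin(946/3715) = arcsin 0.2546 = 14.75°.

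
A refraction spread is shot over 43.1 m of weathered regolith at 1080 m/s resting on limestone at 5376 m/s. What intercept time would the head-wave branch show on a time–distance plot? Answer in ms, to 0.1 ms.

78.2 ms

θ_c = arcsin(V₁/V₂) = arcsin(1080/5376) = 11.59°; cos θ_c = 0.9796.
tᵢ = 2h·cos θ_c / V₁ = 2·43.1·0.9796 / 1080 = 0.07819 s.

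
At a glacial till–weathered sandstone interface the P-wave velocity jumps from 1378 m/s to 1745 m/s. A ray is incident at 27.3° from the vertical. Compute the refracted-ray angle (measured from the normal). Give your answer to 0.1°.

sin θ₁/V₁ = sin θ₂/V₂ ⇒ sin θ₂ = 1745·sin 27.3°/1378 = 1745·0.4586/1378 = 0.5808.
θ₂ = arcsin 0.5808 = 35.51° from the normal.

35.5°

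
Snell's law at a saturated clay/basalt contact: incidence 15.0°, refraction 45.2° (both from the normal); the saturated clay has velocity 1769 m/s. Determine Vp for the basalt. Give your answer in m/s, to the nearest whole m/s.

sin 15.0° = 0.2588; sin 45.2° = 0.7096.
V₂ = V₁·(sin θ₂/sin θ₁) = 1769·(0.7096/0.2588) = 4849.84 m/s.

4850 m/s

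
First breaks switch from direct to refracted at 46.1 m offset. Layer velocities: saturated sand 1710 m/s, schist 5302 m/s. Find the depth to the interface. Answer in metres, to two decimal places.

x_cross = 2h·√((V₂+V₁)/(V₂−V₁)) → h = x_cross / (2·√((V₂+V₁)/(V₂−V₁))).
√((V₂+V₁)/(V₂−V₁)) = √((5302+1710)/(5302−1710)) = 1.3972.
h = 46.1 / (2·1.3972) = 16.50 m.

16.50 m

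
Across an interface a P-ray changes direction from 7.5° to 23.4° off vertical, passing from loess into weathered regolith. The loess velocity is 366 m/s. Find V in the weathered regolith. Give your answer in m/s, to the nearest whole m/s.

1114 m/s

sin 7.5° = 0.1305; sin 23.4° = 0.3971.
V₂ = V₁·(sin θ₂/sin θ₁) = 366·(0.3971/0.1305) = 1113.62 m/s.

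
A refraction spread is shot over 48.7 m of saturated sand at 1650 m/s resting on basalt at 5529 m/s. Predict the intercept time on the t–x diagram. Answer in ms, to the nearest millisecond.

56 ms

θ_c = arcsin(V₁/V₂) = arcsin(1650/5529) = 17.36°; cos θ_c = 0.9544.
tᵢ = 2h·cos θ_c / V₁ = 2·48.7·0.9544 / 1650 = 0.05634 s.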